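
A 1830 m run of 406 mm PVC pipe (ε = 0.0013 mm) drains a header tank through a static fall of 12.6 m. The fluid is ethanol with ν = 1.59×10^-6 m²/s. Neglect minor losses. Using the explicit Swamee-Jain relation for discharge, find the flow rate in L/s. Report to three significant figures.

Swamee-Jain (Type II): Q = -0.965·√(gD⁵h_f/L)·ln[ε/(3.7D) + √(3.17ν²L/(gD³h_f))]
√(gD⁵h_f/L) = √(9.81·0.406⁵·12.6/1830) = 0.02730
ε/(3.7D) = 8.65×10^-7; √(3.17ν²L/(gD³h_f)) = 4.21×10^-5
Q = -0.965·0.02730·ln(4.297×10^-5) = 0.2649 m³/s
Check: V = 2.05 m/s, Re = 5.22×10^5, f = 0.01304, h_f = 12.5 m ≈ 12.6 m ✓

Q ≈ 265 L/s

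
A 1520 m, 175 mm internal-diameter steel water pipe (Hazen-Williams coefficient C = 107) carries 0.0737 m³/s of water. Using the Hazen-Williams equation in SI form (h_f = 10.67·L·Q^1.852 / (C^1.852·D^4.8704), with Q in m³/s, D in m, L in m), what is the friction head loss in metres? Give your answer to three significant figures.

h_f ≈ 110 m

h_f = 10.67·1520·0.0737^1.852 / (107^1.852·0.175^4.8704) = 109.9 m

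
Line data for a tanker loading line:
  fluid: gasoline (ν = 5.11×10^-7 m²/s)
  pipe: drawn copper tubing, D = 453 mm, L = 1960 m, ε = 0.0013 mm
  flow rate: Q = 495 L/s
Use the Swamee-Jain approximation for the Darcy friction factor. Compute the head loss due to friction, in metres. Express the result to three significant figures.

h_f ≈ 20.8 m

V = 4Q/(πD²) = 4·0.495/(π·0.453²) = 3.071 m/s
Re = VD/ν = 3.071·0.453/5.11×10^-7 = 2.72×10^6 → turbulent
ε/D = 0.0013/453 = 2.87×10^-6
Swamee-Jain: f = 0.01001
h_f = f(L/D)V²/(2g) = 0.01001·(1960/0.453)·3.071²/(2·9.81) = 20.82 m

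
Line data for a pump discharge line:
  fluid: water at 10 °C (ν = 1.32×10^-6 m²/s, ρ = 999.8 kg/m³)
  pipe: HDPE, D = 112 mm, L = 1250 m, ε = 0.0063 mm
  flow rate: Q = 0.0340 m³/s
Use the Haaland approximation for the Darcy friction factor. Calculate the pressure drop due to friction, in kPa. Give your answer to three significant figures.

Δp ≈ 990 kPa

V = 4Q/(πD²) = 4·0.0340/(π·0.112²) = 3.451 m/s
Re = VD/ν = 3.451·0.112/1.32×10^-6 = 2.93×10^5 → turbulent
ε/D = 0.0063/112 = 5.62×10^-5
Haaland: f = 0.01489
h_f = f(L/D)V²/(2g) = 0.01489·(1250/0.112)·3.451²/(2·9.81) = 100.9 m
Δp = ρg·h_f = 999.8·9.81·100.9 = 989.7 kPa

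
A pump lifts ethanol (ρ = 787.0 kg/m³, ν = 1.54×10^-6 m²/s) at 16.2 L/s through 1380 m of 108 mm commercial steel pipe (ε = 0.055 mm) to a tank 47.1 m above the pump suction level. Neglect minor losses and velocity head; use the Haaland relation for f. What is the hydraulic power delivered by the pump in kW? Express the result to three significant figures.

P_hyd ≈ 10.9 kW

V = 4Q/(πD²) = 1.768 m/s; Re = 1.24×10^5; ε/D = 5.09×10^-4; f = 0.01959
h_f = f(L/D)V²/2g = 39.90 m
Total head H = z + h_f = 47.1 + 39.90 = 87.00 m
P_hyd = ρgQH = 787.0·9.81·0.0162·87.00 = 10.88 kW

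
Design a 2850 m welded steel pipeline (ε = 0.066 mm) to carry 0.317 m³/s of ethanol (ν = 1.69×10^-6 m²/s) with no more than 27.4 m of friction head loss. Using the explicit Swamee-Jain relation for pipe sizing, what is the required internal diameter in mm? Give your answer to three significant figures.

D ≈ 424 mm

Swamee-Jain (Type III): D = 0.66·[ε^1.25·(LQ²/(gh_f))^4.75 + ν·Q^9.4·(L/(gh_f))^5.2]^0.04
LQ²/(gh_f) = 1.065; L/(gh_f) = 10.60
Term 1 = ε^1.25·(…)^4.75 = 8.04×10^-6; Term 2 = ν·Q^9.4·(…)^5.2 = 7.41×10^-6
D = 0.66·(8.04×10^-6 + 7.41×10^-6)^0.04 = 0.4237 m = 424 mm
Check: V = 2.25 m/s, Re = 5.64×10^5, f = 0.01491, h_f = 25.8 m ≈ 27.4 m ✓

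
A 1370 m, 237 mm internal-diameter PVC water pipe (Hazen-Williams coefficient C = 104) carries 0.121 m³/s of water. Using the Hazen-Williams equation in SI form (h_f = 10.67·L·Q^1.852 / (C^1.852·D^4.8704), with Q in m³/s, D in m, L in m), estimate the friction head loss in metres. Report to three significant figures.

h_f ≈ 59.7 m

h_f = 10.67·1370·0.121^1.852 / (104^1.852·0.237^4.8704) = 59.69 m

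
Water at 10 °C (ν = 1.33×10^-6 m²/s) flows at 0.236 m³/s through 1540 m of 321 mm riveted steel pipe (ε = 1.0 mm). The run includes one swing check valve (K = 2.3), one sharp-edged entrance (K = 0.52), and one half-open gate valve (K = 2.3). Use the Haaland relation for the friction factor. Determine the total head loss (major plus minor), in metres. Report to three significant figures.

H_L ≈ 57.7 m

V = 4Q/(πD²) = 2.916 m/s; V²/2g = 0.4334 m
Re = 7.04×10^5, ε/D = 0.00312 → f = 0.02667 (Haaland)
Major: h_f = f(L/D)·V²/2g = 0.02667·4798·0.4334 = 55.45 m
Minor: ΣK = 5.12; h_m = ΣK·V²/2g = 2.219 m
Total H_L = 55.45 + 2.219 = 57.67 m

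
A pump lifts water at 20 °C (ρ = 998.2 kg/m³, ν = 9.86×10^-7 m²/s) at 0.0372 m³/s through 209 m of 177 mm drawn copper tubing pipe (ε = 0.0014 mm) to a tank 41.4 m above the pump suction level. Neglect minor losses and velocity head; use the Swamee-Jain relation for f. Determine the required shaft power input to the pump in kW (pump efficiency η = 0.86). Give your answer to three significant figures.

P_shaft ≈ 18.4 kW

V = 4Q/(πD²) = 1.512 m/s; Re = 2.71×10^5; ε/D = 7.91×10^-6; f = 0.01474
h_f = f(L/D)V²/2g = 2.027 m
Total head H = z + h_f = 41.4 + 2.027 = 43.43 m
P_hyd = ρgQH = 998.2·9.81·0.0372·43.43 = 15.82 kW
P_shaft = P_hyd/η = 15.82/0.86 = 18.39 kW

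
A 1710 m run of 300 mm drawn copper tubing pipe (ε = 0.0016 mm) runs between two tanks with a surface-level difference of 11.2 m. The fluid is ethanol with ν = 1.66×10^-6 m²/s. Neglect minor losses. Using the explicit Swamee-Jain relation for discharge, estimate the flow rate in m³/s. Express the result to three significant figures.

Swamee-Jain (Type II): Q = -0.965·√(gD⁵h_f/L)·ln[ε/(3.7D) + √(3.17ν²L/(gD³h_f))]
√(gD⁵h_f/L) = √(9.81·0.300⁵·11.2/1710) = 0.01250
ε/(3.7D) = 1.44×10^-6; √(3.17ν²L/(gD³h_f)) = 7.10×10^-5
Q = -0.965·0.01250·ln(7.240×10^-5) = 0.1150 m³/s
Check: V = 1.63 m/s, Re = 2.94×10^5, f = 0.01449, h_f = 11.1 m ≈ 11.2 m ✓

Q ≈ 0.115 m³/s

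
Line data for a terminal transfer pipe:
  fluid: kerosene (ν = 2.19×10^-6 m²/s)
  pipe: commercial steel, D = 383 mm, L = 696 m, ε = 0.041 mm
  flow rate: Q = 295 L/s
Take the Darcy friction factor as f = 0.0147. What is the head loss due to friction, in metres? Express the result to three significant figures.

h_f ≈ 8.93 m

V = 4Q/(πD²) = 4·0.295/(π·0.383²) = 2.561 m/s
h_f = f(L/D)V²/(2g) = 0.01470·(696/0.383)·2.561²/(2·9.81) = 8.927 m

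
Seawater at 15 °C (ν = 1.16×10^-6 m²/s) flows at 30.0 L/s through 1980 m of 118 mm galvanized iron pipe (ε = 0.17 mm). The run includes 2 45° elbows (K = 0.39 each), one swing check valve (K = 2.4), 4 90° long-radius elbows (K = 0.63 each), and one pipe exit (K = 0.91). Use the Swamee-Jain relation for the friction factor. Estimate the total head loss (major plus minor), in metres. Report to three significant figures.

H_L ≈ 147 m

V = 4Q/(πD²) = 2.743 m/s; V²/2g = 0.3836 m
Re = 2.79×10^5, ε/D = 0.00144 → f = 0.02247 (Swamee-Jain)
Major: h_f = f(L/D)·V²/2g = 0.02247·16780·0.3836 = 144.6 m
Minor: ΣK = 6.61; h_m = ΣK·V²/2g = 2.535 m
Total H_L = 144.6 + 2.535 = 147.1 m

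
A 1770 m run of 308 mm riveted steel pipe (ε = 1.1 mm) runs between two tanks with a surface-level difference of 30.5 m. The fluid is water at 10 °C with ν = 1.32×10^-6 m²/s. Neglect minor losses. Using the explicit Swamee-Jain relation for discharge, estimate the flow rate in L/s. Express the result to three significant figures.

Q ≈ 144 L/s

Swamee-Jain (Type II): Q = -0.965·√(gD⁵h_f/L)·ln[ε/(3.7D) + √(3.17ν²L/(gD³h_f))]
√(gD⁵h_f/L) = √(9.81·0.308⁵·30.5/1770) = 0.02165
ε/(3.7D) = 9.65×10^-4; √(3.17ν²L/(gD³h_f)) = 3.34×10^-5
Q = -0.965·0.02165·ln(9.987×10^-4) = 0.1443 m³/s
Check: V = 1.94 m/s, Re = 4.52×10^5, f = 0.02787, h_f = 30.6 m ≈ 30.5 m ✓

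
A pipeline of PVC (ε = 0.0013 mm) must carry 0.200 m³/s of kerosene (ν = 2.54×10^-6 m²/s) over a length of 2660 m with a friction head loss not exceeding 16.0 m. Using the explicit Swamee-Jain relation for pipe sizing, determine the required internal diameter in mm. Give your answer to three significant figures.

Swamee-Jain (Type III): D = 0.66·[ε^1.25·(LQ²/(gh_f))^4.75 + ν·Q^9.4·(L/(gh_f))^5.2]^0.04
LQ²/(gh_f) = 0.6779; L/(gh_f) = 16.95
Term 1 = ε^1.25·(…)^4.75 = 6.92×10^-9; Term 2 = ν·Q^9.4·(…)^5.2 = 1.68×10^-6
D = 0.66·(6.92×10^-9 + 1.68×10^-6)^0.04 = 0.3878 m = 388 mm
Check: V = 1.69 m/s, Re = 2.58×10^5, f = 0.01482, h_f = 14.8 m ≈ 16.0 m ✓

D ≈ 388 mm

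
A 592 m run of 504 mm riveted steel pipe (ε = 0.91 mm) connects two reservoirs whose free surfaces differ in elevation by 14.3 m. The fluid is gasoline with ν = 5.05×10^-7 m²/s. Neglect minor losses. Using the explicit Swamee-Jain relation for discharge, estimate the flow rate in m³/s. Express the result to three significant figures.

Q ≈ 0.645 m³/s

Swamee-Jain (Type II): Q = -0.965·√(gD⁵h_f/L)·ln[ε/(3.7D) + √(3.17ν²L/(gD³h_f))]
√(gD⁵h_f/L) = √(9.81·0.504⁵·14.3/592) = 0.08778
ε/(3.7D) = 4.88×10^-4; √(3.17ν²L/(gD³h_f)) = 5.16×10^-6
Q = -0.965·0.08778·ln(4.932×10^-4) = 0.6451 m³/s
Check: V = 3.23 m/s, Re = 3.23×10^6, f = 0.02289, h_f = 14.3 m ≈ 14.3 m ✓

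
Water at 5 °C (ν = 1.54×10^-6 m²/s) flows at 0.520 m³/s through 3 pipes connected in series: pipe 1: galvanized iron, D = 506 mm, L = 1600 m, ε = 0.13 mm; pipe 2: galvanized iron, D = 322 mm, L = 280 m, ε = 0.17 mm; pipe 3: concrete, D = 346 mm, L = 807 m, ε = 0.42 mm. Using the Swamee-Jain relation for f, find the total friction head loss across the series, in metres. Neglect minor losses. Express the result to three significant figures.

H ≈ 124 m

Pipe 1: V = 2.586 m/s, Re = 8.50×10^5, ε/D = 2.57×10^-4, f = 0.01548, h_1 = f(L/D)V²/2g = 16.69 m
Pipe 2: V = 6.386 m/s, Re = 1.34×10^6, ε/D = 5.28×10^-4, f = 0.01736, h_2 = f(L/D)V²/2g = 31.37 m
Pipe 3: V = 5.530 m/s, Re = 1.24×10^6, ε/D = 0.00121, f = 0.02088, h_3 = f(L/D)V²/2g = 75.94 m
Series → Q common, losses add: H = Σh = 124.0 m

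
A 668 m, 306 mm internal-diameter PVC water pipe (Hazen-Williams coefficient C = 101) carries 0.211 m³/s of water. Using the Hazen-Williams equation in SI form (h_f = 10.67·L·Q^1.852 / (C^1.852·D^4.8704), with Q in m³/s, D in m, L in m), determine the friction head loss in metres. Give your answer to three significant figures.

h_f = 10.67·668·0.211^1.852 / (101^1.852·0.306^4.8704) = 24.79 m

h_f ≈ 24.8 m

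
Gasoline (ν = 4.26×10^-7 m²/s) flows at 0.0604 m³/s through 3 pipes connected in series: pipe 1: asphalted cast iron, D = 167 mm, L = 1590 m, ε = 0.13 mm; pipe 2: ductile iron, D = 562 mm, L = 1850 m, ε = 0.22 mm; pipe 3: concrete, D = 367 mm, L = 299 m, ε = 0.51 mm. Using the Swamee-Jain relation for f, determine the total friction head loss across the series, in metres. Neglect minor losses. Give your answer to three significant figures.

Pipe 1: V = 2.757 m/s, Re = 1.08×10^6, ε/D = 7.78×10^-4, f = 0.01892, h_1 = f(L/D)V²/2g = 69.81 m
Pipe 2: V = 0.2435 m/s, Re = 3.21×10^5, ε/D = 3.91×10^-4, f = 0.01758, h_2 = f(L/D)V²/2g = 0.1748 m
Pipe 3: V = 0.5710 m/s, Re = 4.92×10^5, ε/D = 0.00139, f = 0.02191, h_3 = f(L/D)V²/2g = 0.2966 m
Series → Q common, losses add: H = Σh = 70.28 m

H ≈ 70.3 m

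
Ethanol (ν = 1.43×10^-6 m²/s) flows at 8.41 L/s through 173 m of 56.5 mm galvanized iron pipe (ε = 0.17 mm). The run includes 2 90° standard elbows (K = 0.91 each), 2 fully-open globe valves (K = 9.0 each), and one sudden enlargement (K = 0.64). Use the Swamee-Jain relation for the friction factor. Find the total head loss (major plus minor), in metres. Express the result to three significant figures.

V = 4Q/(πD²) = 3.354 m/s; V²/2g = 0.5735 m
Re = 1.33×10^5, ε/D = 0.00301 → f = 0.02740 (Swamee-Jain)
Major: h_f = f(L/D)·V²/2g = 0.02740·3062·0.5735 = 48.12 m
Minor: ΣK = 20.5; h_m = ΣK·V²/2g = 11.73 m
Total H_L = 48.12 + 11.73 = 59.85 m

H_L ≈ 59.9 m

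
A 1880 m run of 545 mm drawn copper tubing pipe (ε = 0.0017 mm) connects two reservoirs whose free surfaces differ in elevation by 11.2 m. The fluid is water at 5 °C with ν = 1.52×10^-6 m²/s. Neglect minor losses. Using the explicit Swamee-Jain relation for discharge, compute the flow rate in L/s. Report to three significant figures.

Q ≈ 535 L/s

Swamee-Jain (Type II): Q = -0.965·√(gD⁵h_f/L)·ln[ε/(3.7D) + √(3.17ν²L/(gD³h_f))]
√(gD⁵h_f/L) = √(9.81·0.545⁵·11.2/1880) = 0.05301
ε/(3.7D) = 8.43×10^-7; √(3.17ν²L/(gD³h_f)) = 2.78×10^-5
Q = -0.965·0.05301·ln(2.867×10^-5) = 0.5351 m³/s
Check: V = 2.29 m/s, Re = 8.22×10^5, f = 0.01207, h_f = 11.2 m ≈ 11.2 m ✓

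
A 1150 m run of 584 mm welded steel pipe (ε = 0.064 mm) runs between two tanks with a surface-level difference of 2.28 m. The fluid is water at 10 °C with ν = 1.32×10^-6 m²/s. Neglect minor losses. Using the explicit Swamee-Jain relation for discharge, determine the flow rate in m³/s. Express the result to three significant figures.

Swamee-Jain (Type II): Q = -0.965·√(gD⁵h_f/L)·ln[ε/(3.7D) + √(3.17ν²L/(gD³h_f))]
√(gD⁵h_f/L) = √(9.81·0.584⁵·2.28/1150) = 0.03635
ε/(3.7D) = 2.96×10^-5; √(3.17ν²L/(gD³h_f)) = 3.78×10^-5
Q = -0.965·0.03635·ln(6.738×10^-5) = 0.3369 m³/s
Check: V = 1.26 m/s, Re = 5.56×10^5, f = 0.01441, h_f = 2.29 m ≈ 2.28 m ✓

Q ≈ 0.337 m³/s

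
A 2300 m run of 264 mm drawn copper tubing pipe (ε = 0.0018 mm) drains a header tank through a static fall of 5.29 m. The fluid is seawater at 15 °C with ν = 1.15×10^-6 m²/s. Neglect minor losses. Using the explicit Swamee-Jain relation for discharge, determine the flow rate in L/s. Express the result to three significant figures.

Q ≈ 47.7 L/s

Swamee-Jain (Type II): Q = -0.965·√(gD⁵h_f/L)·ln[ε/(3.7D) + √(3.17ν²L/(gD³h_f))]
√(gD⁵h_f/L) = √(9.81·0.264⁵·5.29/2300) = 0.005379
ε/(3.7D) = 1.84×10^-6; √(3.17ν²L/(gD³h_f)) = 1.00×10^-4
Q = -0.965·0.005379·ln(1.023×10^-4) = 0.04769 m³/s
Check: V = 0.871 m/s, Re = 2.00×10^5, f = 0.01559, h_f = 5.26 m ≈ 5.29 m ✓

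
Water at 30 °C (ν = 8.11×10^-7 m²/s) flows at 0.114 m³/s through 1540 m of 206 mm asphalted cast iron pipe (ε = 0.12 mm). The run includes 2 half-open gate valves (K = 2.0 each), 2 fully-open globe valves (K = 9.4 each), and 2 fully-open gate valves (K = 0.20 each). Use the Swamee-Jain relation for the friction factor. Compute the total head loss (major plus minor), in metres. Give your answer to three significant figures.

V = 4Q/(πD²) = 3.420 m/s; V²/2g = 0.5963 m
Re = 8.69×10^5, ε/D = 5.83×10^-4 → f = 0.01790 (Swamee-Jain)
Major: h_f = f(L/D)·V²/2g = 0.01790·7476·0.5963 = 79.82 m
Minor: ΣK = 23.2; h_m = ΣK·V²/2g = 13.83 m
Total H_L = 79.82 + 13.83 = 93.65 m

H_L ≈ 93.6 m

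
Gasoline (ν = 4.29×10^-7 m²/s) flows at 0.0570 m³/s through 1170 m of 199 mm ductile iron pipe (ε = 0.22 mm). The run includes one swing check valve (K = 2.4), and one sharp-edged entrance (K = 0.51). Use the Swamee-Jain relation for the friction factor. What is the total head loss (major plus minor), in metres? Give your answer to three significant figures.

H_L ≈ 21.2 m

V = 4Q/(πD²) = 1.833 m/s; V²/2g = 0.1712 m
Re = 8.50×10^5, ε/D = 0.00111 → f = 0.02055 (Swamee-Jain)
Major: h_f = f(L/D)·V²/2g = 0.02055·5879·0.1712 = 20.68 m
Minor: ΣK = 2.91; h_m = ΣK·V²/2g = 0.4981 m
Total H_L = 20.68 + 0.4981 = 21.18 m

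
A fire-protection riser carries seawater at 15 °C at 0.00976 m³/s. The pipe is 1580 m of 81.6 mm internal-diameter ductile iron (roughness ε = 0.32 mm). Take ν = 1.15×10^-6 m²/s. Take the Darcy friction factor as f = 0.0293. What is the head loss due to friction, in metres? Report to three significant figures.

h_f ≈ 101 m

V = 4Q/(πD²) = 4·0.00976/(π·0.0816²) = 1.866 m/s
h_f = f(L/D)V²/(2g) = 0.02930·(1580/0.0816)·1.866²/(2·9.81) = 100.7 m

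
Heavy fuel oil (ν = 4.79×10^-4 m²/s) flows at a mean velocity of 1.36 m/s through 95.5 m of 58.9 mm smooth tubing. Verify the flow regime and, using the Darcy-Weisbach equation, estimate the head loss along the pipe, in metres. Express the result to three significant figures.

h_f ≈ 58.5 m

Re = VD/ν = 1.36·0.05890/4.79×10^-4 = 167 → laminar (Re < 2300)
f = 64/Re = 0.3827
h_f = f(L/D)V²/(2g) = 0.3827·(95.5/0.05890)·1.36²/(2·9.81) = 58.50 m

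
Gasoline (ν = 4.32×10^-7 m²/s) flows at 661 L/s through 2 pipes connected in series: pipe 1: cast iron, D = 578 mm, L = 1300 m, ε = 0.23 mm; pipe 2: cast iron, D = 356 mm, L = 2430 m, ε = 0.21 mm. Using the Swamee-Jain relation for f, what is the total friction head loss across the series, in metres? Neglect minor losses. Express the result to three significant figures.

H ≈ 280 m

Pipe 1: V = 2.519 m/s, Re = 3.37×10^6, ε/D = 3.98×10^-4, f = 0.01612, h_1 = f(L/D)V²/2g = 11.72 m
Pipe 2: V = 6.641 m/s, Re = 5.47×10^6, ε/D = 5.90×10^-4, f = 0.01746, h_2 = f(L/D)V²/2g = 267.8 m
Series → Q common, losses add: H = Σh = 279.6 m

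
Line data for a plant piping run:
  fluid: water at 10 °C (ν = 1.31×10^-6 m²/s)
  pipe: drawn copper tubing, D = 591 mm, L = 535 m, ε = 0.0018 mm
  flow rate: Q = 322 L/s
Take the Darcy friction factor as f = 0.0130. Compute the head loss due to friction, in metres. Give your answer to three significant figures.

h_f ≈ 0.826 m

V = 4Q/(πD²) = 4·0.322/(π·0.591²) = 1.174 m/s
h_f = f(L/D)V²/(2g) = 0.01300·(535/0.591)·1.174²/(2·9.81) = 0.8264 m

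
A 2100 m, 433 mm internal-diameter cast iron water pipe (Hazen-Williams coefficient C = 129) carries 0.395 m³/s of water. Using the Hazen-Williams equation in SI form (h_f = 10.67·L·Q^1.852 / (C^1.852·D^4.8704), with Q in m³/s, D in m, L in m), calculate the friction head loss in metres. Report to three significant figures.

h_f ≈ 29.2 m

h_f = 10.67·2100·0.395^1.852 / (129^1.852·0.433^4.8704) = 29.17 m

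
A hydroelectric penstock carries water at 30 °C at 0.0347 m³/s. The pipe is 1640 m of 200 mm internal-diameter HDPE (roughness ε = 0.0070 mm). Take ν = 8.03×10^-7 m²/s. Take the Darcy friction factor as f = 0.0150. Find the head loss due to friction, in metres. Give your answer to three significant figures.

V = 4Q/(πD²) = 4·0.0347/(π·0.200²) = 1.105 m/s
h_f = f(L/D)V²/(2g) = 0.01500·(1640/0.200)·1.105²/(2·9.81) = 7.648 m

h_f ≈ 7.65 m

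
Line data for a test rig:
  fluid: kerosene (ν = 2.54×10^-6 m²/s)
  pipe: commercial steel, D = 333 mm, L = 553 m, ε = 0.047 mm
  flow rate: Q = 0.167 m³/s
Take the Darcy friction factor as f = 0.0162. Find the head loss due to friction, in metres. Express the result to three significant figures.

h_f ≈ 5.04 m

V = 4Q/(πD²) = 4·0.167/(π·0.333²) = 1.918 m/s
h_f = f(L/D)V²/(2g) = 0.01620·(553/0.333)·1.918²/(2·9.81) = 5.042 m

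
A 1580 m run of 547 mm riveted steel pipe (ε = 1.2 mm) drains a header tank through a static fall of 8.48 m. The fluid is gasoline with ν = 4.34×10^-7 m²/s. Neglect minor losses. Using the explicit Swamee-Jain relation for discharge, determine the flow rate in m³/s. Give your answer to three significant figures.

Q ≈ 0.363 m³/s

Swamee-Jain (Type II): Q = -0.965·√(gD⁵h_f/L)·ln[ε/(3.7D) + √(3.17ν²L/(gD³h_f))]
√(gD⁵h_f/L) = √(9.81·0.547⁵·8.48/1580) = 0.05078
ε/(3.7D) = 5.93×10^-4; √(3.17ν²L/(gD³h_f)) = 8.32×10^-6
Q = -0.965·0.05078·ln(6.012×10^-4) = 0.3634 m³/s
Check: V = 1.55 m/s, Re = 1.95×10^6, f = 0.02414, h_f = 8.50 m ≈ 8.48 m ✓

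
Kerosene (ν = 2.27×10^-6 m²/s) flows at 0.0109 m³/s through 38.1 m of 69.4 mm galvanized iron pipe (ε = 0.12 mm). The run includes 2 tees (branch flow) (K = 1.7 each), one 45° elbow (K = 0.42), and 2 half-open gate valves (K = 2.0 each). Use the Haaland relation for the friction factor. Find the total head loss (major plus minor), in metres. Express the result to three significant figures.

H_L ≈ 8.99 m

V = 4Q/(πD²) = 2.881 m/s; V²/2g = 0.4232 m
Re = 8.81×10^4, ε/D = 0.00173 → f = 0.02444 (Haaland)
Major: h_f = f(L/D)·V²/2g = 0.02444·549.0·0.4232 = 5.678 m
Minor: ΣK = 7.82; h_m = ΣK·V²/2g = 3.309 m
Total H_L = 5.678 + 3.309 = 8.987 m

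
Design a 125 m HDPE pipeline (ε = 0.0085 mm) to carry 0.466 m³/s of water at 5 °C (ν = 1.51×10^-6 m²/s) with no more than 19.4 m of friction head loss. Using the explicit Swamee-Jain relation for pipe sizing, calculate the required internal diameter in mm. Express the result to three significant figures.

Swamee-Jain (Type III): D = 0.66·[ε^1.25·(LQ²/(gh_f))^4.75 + ν·Q^9.4·(L/(gh_f))^5.2]^0.04
LQ²/(gh_f) = 0.1426; L/(gh_f) = 0.6568
Term 1 = ε^1.25·(…)^4.75 = 4.41×10^-11; Term 2 = ν·Q^9.4·(…)^5.2 = 1.30×10^-10
D = 0.66·(4.41×10^-11 + 1.30×10^-10)^0.04 = 0.2686 m = 269 mm
Check: V = 8.22 m/s, Re = 1.46×10^6, f = 0.01178, h_f = 18.9 m ≈ 19.4 m ✓

D ≈ 269 mm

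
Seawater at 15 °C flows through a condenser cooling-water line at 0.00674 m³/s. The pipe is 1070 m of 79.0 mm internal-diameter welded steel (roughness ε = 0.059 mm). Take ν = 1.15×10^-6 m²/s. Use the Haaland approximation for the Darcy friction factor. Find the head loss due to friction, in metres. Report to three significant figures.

V = 4Q/(πD²) = 4·0.00674/(π·0.0790²) = 1.375 m/s
Re = VD/ν = 1.375·0.0790/1.15×10^-6 = 9.45×10^4 → turbulent
ε/D = 0.059/79.0 = 7.47×10^-4
Haaland: f = 0.02118
h_f = f(L/D)V²/(2g) = 0.02118·(1070/0.0790)·1.375²/(2·9.81) = 27.64 m

h_f ≈ 27.6 m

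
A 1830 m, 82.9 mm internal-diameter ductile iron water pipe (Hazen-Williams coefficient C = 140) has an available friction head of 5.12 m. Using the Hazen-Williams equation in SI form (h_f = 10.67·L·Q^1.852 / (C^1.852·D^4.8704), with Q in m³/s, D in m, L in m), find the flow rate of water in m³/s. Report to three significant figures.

Q ≈ 0.00234 m³/s

Rearranging: Q = [h_f·C^1.852·D^4.8704 / (10.67·L)]^(1/1.852)
Q = [5.12·140^1.852·0.0829^4.8704 / (10.67·1830)]^0.540 = 0.002335 m³/s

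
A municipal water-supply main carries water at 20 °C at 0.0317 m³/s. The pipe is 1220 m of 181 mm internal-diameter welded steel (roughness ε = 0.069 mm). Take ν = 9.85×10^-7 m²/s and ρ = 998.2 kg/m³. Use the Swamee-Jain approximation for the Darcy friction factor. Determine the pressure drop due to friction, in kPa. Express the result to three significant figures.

Δp ≈ 92.2 kPa

V = 4Q/(πD²) = 4·0.0317/(π·0.181²) = 1.232 m/s
Re = VD/ν = 1.232·0.181/9.85×10^-7 = 2.26×10^5 → turbulent
ε/D = 0.069/181 = 3.81×10^-4
Swamee-Jain: f = 0.01805
h_f = f(L/D)V²/(2g) = 0.01805·(1220/0.181)·1.232²/(2·9.81) = 9.414 m
Δp = ρg·h_f = 998.2·9.81·9.414 = 92.19 kPa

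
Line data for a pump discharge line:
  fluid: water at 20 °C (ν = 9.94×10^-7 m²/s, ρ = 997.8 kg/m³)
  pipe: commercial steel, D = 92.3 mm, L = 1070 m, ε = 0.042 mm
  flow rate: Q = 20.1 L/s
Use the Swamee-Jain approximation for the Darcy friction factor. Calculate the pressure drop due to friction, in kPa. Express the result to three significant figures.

Δp ≈ 948 kPa

V = 4Q/(πD²) = 4·0.0201/(π·0.0923²) = 3.004 m/s
Re = VD/ν = 3.004·0.0923/9.94×10^-7 = 2.79×10^5 → turbulent
ε/D = 0.042/92.3 = 4.55×10^-4
Swamee-Jain: f = 0.01817
h_f = f(L/D)V²/(2g) = 0.01817·(1070/0.0923)·3.004²/(2·9.81) = 96.86 m
Δp = ρg·h_f = 997.8·9.81·96.86 = 948.1 kPa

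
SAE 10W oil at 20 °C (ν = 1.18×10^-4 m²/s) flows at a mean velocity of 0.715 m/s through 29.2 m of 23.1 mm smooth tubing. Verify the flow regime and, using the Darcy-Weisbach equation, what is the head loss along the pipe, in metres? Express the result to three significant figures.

Re = VD/ν = 0.715·0.02310/1.18×10^-4 = 140 → laminar (Re < 2300)
f = 64/Re = 0.4572
h_f = f(L/D)V²/(2g) = 0.4572·(29.2/0.02310)·0.715²/(2·9.81) = 15.06 m

h_f ≈ 15.1 m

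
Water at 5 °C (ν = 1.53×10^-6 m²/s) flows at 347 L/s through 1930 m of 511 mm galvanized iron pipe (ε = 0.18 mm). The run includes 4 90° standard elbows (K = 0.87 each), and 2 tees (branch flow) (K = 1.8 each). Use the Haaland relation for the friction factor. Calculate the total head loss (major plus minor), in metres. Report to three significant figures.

H_L ≈ 10.1 m

V = 4Q/(πD²) = 1.692 m/s; V²/2g = 0.1459 m
Re = 5.65×10^5, ε/D = 3.52×10^-4 → f = 0.01645 (Haaland)
Major: h_f = f(L/D)·V²/2g = 0.01645·3777·0.1459 = 9.065 m
Minor: ΣK = 7.08; h_m = ΣK·V²/2g = 1.033 m
Total H_L = 9.065 + 1.033 = 10.10 m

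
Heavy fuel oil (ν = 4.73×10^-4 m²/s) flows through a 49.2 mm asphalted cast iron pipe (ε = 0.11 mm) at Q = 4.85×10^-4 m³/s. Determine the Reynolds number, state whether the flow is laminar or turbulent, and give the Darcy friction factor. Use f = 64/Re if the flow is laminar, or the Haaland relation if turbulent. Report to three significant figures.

Re ≈ 26.5; laminar; f = 64/Re ≈ 2.41

V = 4Q/(πD²) = 0.2551 m/s
Re = VD/ν = 0.2551·0.0492/4.73×10^-4 = 26.5
Re < 2300 → laminar → f = 64/Re = 2.412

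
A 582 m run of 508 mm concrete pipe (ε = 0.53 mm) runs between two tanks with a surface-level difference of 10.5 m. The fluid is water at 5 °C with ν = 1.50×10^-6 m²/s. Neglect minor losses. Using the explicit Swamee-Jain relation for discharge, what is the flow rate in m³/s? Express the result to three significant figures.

Q ≈ 0.606 m³/s

Swamee-Jain (Type II): Q = -0.965·√(gD⁵h_f/L)·ln[ε/(3.7D) + √(3.17ν²L/(gD³h_f))]
√(gD⁵h_f/L) = √(9.81·0.508⁵·10.5/582) = 0.07738
ε/(3.7D) = 2.82×10^-4; √(3.17ν²L/(gD³h_f)) = 1.75×10^-5
Q = -0.965·0.07738·ln(2.995×10^-4) = 0.6058 m³/s
Check: V = 2.99 m/s, Re = 1.01×10^6, f = 0.02022, h_f = 10.5 m ≈ 10.5 m ✓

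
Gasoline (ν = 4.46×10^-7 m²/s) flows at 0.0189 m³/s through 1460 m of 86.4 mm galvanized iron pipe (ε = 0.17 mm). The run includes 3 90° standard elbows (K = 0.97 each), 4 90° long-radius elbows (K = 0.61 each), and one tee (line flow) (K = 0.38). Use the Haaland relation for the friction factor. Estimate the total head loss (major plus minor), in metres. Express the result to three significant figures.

H_L ≈ 215 m

V = 4Q/(πD²) = 3.224 m/s; V²/2g = 0.5297 m
Re = 6.24×10^5, ε/D = 0.00197 → f = 0.02363 (Haaland)
Major: h_f = f(L/D)·V²/2g = 0.02363·16898·0.5297 = 211.5 m
Minor: ΣK = 5.73; h_m = ΣK·V²/2g = 3.035 m
Total H_L = 211.5 + 3.035 = 214.5 m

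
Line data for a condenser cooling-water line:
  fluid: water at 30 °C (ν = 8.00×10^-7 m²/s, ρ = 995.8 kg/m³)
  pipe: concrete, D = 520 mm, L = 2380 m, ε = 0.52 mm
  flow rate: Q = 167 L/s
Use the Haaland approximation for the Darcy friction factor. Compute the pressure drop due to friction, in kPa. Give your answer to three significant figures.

V = 4Q/(πD²) = 4·0.167/(π·0.520²) = 0.7864 m/s
Re = VD/ν = 0.7864·0.520/8.00×10^-7 = 5.11×10^5 → turbulent
ε/D = 0.52/520 = 0.00100
Haaland: f = 0.02019
h_f = f(L/D)V²/(2g) = 0.02019·(2380/0.520)·0.7864²/(2·9.81) = 2.912 m
Δp = ρg·h_f = 995.8·9.81·2.912 = 28.45 kPa

Δp ≈ 28.4 kPa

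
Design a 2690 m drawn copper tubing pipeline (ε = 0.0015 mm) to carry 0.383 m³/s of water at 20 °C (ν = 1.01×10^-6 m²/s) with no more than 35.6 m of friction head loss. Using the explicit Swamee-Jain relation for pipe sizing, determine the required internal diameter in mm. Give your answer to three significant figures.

Swamee-Jain (Type III): D = 0.66·[ε^1.25·(LQ²/(gh_f))^4.75 + ν·Q^9.4·(L/(gh_f))^5.2]^0.04
LQ²/(gh_f) = 1.130; L/(gh_f) = 7.703
Term 1 = ε^1.25·(…)^4.75 = 9.38×10^-8; Term 2 = ν·Q^9.4·(…)^5.2 = 4.98×10^-6
D = 0.66·(9.38×10^-8 + 4.98×10^-6)^0.04 = 0.4053 m = 405 mm
Check: V = 2.97 m/s, Re = 1.19×10^6, f = 0.01138, h_f = 33.9 m ≈ 35.6 m ✓

D ≈ 405 mm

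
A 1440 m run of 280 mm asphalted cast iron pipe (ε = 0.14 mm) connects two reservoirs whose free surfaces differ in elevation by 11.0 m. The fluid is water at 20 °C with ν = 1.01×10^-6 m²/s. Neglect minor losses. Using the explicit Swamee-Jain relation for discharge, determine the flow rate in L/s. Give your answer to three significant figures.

Swamee-Jain (Type II): Q = -0.965·√(gD⁵h_f/L)·ln[ε/(3.7D) + √(3.17ν²L/(gD³h_f))]
√(gD⁵h_f/L) = √(9.81·0.280⁵·11.0/1440) = 0.01136
ε/(3.7D) = 1.35×10^-4; √(3.17ν²L/(gD³h_f)) = 4.43×10^-5
Q = -0.965·0.01136·ln(1.795×10^-4) = 0.09453 m³/s
Check: V = 1.54 m/s, Re = 4.26×10^5, f = 0.01793, h_f = 11.1 m ≈ 11.0 m ✓

Q ≈ 94.5 L/s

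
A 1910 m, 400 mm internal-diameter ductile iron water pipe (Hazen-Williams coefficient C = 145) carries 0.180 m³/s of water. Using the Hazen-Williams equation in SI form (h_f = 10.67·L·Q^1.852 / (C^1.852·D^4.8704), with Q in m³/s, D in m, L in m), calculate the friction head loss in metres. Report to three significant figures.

h_f ≈ 7.33 m

h_f = 10.67·1910·0.180^1.852 / (145^1.852·0.400^4.8704) = 7.332 m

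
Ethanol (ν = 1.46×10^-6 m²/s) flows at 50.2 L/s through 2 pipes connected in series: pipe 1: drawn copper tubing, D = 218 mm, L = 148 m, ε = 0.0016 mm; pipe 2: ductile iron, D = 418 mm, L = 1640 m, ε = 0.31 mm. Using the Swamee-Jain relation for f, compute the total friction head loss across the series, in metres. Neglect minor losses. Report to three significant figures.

H ≈ 1.55 m

Pipe 1: V = 1.345 m/s, Re = 2.01×10^5, ε/D = 7.34×10^-6, f = 0.01559, h_1 = f(L/D)V²/2g = 0.9756 m
Pipe 2: V = 0.3658 m/s, Re = 1.05×10^5, ε/D = 7.42×10^-4, f = 0.02129, h_2 = f(L/D)V²/2g = 0.5698 m
Series → Q common, losses add: H = Σh = 1.545 m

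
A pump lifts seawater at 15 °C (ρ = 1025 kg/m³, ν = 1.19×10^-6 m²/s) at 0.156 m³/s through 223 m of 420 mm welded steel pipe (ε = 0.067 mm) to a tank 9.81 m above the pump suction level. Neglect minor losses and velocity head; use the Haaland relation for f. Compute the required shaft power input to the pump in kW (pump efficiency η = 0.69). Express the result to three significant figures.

P_shaft ≈ 23.5 kW

V = 4Q/(πD²) = 1.126 m/s; Re = 3.97×10^5; ε/D = 1.60×10^-4; f = 0.01524
h_f = f(L/D)V²/2g = 0.5230 m
Total head H = z + h_f = 9.81 + 0.5230 = 10.33 m
P_hyd = ρgQH = 1025·9.81·0.156·10.33 = 16.21 kW
P_shaft = P_hyd/η = 16.21/0.69 = 23.49 kW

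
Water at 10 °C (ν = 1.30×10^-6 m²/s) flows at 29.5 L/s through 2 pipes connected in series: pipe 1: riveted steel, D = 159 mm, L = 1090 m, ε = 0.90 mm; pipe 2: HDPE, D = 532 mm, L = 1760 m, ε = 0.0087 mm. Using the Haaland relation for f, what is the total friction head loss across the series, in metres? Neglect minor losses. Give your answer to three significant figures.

Pipe 1: V = 1.486 m/s, Re = 1.82×10^5, ε/D = 0.00566, f = 0.03204, h_1 = f(L/D)V²/2g = 24.71 m
Pipe 2: V = 0.1327 m/s, Re = 5.43×10^4, ε/D = 1.64×10^-5, f = 0.02037, h_2 = f(L/D)V²/2g = 0.06051 m
Series → Q common, losses add: H = Σh = 24.77 m

H ≈ 24.8 m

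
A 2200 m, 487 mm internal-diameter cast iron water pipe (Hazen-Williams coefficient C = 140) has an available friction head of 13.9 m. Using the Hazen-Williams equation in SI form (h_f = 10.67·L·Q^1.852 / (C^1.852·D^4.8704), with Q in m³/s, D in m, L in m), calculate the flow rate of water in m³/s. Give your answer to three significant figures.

Rearranging: Q = [h_f·C^1.852·D^4.8704 / (10.67·L)]^(1/1.852)
Q = [13.9·140^1.852·0.487^4.8704 / (10.67·2200)]^0.540 = 0.3816 m³/s

Q ≈ 0.382 m³/s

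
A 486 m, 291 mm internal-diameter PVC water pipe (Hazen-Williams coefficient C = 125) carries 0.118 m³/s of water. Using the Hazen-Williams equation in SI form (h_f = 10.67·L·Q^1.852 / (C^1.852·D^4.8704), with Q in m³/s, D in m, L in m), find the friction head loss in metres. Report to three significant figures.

h_f = 10.67·486·0.118^1.852 / (125^1.852·0.291^4.8704) = 5.291 m

h_f ≈ 5.29 m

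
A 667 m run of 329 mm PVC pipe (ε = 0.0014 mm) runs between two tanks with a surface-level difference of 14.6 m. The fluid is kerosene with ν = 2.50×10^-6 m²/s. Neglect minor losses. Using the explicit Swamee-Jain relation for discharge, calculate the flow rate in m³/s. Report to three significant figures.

Q ≈ 0.274 m³/s

Swamee-Jain (Type II): Q = -0.965·√(gD⁵h_f/L)·ln[ε/(3.7D) + √(3.17ν²L/(gD³h_f))]
√(gD⁵h_f/L) = √(9.81·0.329⁵·14.6/667) = 0.02877
ε/(3.7D) = 1.15×10^-6; √(3.17ν²L/(gD³h_f)) = 5.09×10^-5
Q = -0.965·0.02877·ln(5.205×10^-5) = 0.2738 m³/s
Check: V = 3.22 m/s, Re = 4.24×10^5, f = 0.01355, h_f = 14.5 m ≈ 14.6 m ✓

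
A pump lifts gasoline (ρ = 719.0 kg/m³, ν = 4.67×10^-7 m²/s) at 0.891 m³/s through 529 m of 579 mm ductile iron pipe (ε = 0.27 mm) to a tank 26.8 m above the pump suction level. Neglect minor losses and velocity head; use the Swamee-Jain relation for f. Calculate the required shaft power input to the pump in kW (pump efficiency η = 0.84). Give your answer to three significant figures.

V = 4Q/(πD²) = 3.384 m/s; Re = 4.20×10^6; ε/D = 4.66×10^-4; f = 0.01662
h_f = f(L/D)V²/2g = 8.863 m
Total head H = z + h_f = 26.8 + 8.863 = 35.66 m
P_hyd = ρgQH = 719.0·9.81·0.891·35.66 = 224.1 kW
P_shaft = P_hyd/η = 224.1/0.84 = 266.8 kW

P_shaft ≈ 267 kW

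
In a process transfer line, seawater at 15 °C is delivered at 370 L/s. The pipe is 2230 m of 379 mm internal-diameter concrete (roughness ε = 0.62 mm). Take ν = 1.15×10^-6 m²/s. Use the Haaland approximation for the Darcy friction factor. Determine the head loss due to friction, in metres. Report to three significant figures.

h_f ≈ 72.4 m

V = 4Q/(πD²) = 4·0.370/(π·0.379²) = 3.280 m/s
Re = VD/ν = 3.280·0.379/1.15×10^-6 = 1.08×10^6 → turbulent
ε/D = 0.62/379 = 0.00164
Haaland: f = 0.02244
h_f = f(L/D)V²/(2g) = 0.02244·(2230/0.379)·3.280²/(2·9.81) = 72.37 m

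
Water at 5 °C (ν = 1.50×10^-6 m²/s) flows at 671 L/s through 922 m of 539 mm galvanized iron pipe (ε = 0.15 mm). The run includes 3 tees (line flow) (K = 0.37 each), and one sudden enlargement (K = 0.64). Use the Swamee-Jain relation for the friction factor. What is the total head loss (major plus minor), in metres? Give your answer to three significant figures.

V = 4Q/(πD²) = 2.941 m/s; V²/2g = 0.4408 m
Re = 1.06×10^6, ε/D = 2.78×10^-4 → f = 0.01552 (Swamee-Jain)
Major: h_f = f(L/D)·V²/2g = 0.01552·1711·0.4408 = 11.70 m
Minor: ΣK = 1.75; h_m = ΣK·V²/2g = 0.7713 m
Total H_L = 11.70 + 0.7713 = 12.47 m

H_L ≈ 12.5 m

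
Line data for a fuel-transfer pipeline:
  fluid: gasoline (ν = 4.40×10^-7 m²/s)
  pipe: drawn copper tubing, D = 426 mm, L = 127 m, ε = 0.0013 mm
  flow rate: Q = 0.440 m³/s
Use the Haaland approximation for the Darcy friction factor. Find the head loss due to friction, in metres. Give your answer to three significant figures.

h_f ≈ 1.42 m

V = 4Q/(πD²) = 4·0.440/(π·0.426²) = 3.087 m/s
Re = VD/ν = 3.087·0.426/4.40×10^-7 = 2.99×10^6 → turbulent
ε/D = 0.0013/426 = 3.05×10^-6
Haaland: f = 0.009826
h_f = f(L/D)V²/(2g) = 0.009826·(127/0.426)·3.087²/(2·9.81) = 1.423 m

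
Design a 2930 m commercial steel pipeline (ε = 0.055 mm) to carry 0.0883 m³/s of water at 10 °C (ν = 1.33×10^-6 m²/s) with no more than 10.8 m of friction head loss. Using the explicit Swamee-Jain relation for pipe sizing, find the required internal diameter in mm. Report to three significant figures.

Swamee-Jain (Type III): D = 0.66·[ε^1.25·(LQ²/(gh_f))^4.75 + ν·Q^9.4·(L/(gh_f))^5.2]^0.04
LQ²/(gh_f) = 0.2156; L/(gh_f) = 27.66
Term 1 = ε^1.25·(…)^4.75 = 3.24×10^-9; Term 2 = ν·Q^9.4·(…)^5.2 = 5.17×10^-9
D = 0.66·(3.24×10^-9 + 5.17×10^-9)^0.04 = 0.3137 m = 314 mm
Check: V = 1.14 m/s, Re = 2.69×10^5, f = 0.01632, h_f = 10.1 m ≈ 10.8 m ✓

D ≈ 314 mm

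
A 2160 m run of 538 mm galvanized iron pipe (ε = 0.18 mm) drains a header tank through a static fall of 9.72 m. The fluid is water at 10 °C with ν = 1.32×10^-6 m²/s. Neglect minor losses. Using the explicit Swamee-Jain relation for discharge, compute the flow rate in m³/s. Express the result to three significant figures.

Q ≈ 0.389 m³/s

Swamee-Jain (Type II): Q = -0.965·√(gD⁵h_f/L)·ln[ε/(3.7D) + √(3.17ν²L/(gD³h_f))]
√(gD⁵h_f/L) = √(9.81·0.538⁵·9.72/2160) = 0.04461
ε/(3.7D) = 9.04×10^-5; √(3.17ν²L/(gD³h_f)) = 2.83×10^-5
Q = -0.965·0.04461·ln(1.188×10^-4) = 0.3891 m³/s
Check: V = 1.71 m/s, Re = 6.98×10^5, f = 0.01632, h_f = 9.78 m ≈ 9.72 m ✓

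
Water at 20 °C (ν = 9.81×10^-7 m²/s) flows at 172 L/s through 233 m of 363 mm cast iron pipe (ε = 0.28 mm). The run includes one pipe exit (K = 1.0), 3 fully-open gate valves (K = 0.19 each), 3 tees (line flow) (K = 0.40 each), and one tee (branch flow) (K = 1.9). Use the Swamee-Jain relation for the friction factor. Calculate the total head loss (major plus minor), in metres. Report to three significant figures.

H_L ≈ 2.39 m

V = 4Q/(πD²) = 1.662 m/s; V²/2g = 0.1408 m
Re = 6.15×10^5, ε/D = 7.71×10^-4 → f = 0.01915 (Swamee-Jain)
Major: h_f = f(L/D)·V²/2g = 0.01915·641.9·0.1408 = 1.731 m
Minor: ΣK = 4.67; h_m = ΣK·V²/2g = 0.6575 m
Total H_L = 1.731 + 0.6575 = 2.388 m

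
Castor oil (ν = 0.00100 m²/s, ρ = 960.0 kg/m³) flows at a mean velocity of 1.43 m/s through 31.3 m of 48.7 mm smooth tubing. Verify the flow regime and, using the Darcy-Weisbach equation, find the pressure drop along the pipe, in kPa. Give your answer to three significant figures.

Re = VD/ν = 1.43·0.04870/0.00100 = 69.6 → laminar (Re < 2300)
f = 64/Re = 0.9190
h_f = f(L/D)V²/(2g) = 0.9190·(31.3/0.04870)·1.43²/(2·9.81) = 61.56 m
Δp = ρg·h_f = 960.0·9.81·61.56 = 579.8 kPa

Δp ≈ 580 kPa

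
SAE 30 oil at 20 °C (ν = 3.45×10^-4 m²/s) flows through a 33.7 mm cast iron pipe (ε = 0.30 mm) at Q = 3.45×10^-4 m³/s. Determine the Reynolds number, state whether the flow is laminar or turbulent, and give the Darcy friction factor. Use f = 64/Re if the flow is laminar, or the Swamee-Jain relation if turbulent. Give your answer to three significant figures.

V = 4Q/(πD²) = 0.3868 m/s
Re = VD/ν = 0.3868·0.0337/3.45×10^-4 = 37.8
Re < 2300 → laminar → f = 64/Re = 1.694

Re ≈ 37.8; laminar; f = 64/Re ≈ 1.69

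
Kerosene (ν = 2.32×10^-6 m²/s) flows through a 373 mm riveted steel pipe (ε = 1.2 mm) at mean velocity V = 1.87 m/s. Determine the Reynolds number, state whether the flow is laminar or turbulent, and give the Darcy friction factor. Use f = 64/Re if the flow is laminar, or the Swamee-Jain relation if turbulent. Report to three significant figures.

Re ≈ 3.01×10^5; turbulent; f ≈ 0.0273

Re = VD/ν = 1.870·0.373/2.32×10^-6 = 3.01×10^5
Re > 4000 → turbulent; ε/D = 0.00322
Swamee-Jain: f = 0.02726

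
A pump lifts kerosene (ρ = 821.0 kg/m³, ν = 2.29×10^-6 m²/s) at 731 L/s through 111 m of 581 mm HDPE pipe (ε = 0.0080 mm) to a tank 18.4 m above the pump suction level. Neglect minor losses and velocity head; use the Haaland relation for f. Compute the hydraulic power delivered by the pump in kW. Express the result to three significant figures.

P_hyd ≈ 114 kW

V = 4Q/(πD²) = 2.757 m/s; Re = 7.00×10^5; ε/D = 1.38×10^-5; f = 0.01251
h_f = f(L/D)V²/2g = 0.9263 m
Total head H = z + h_f = 18.4 + 0.9263 = 19.33 m
P_hyd = ρgQH = 821.0·9.81·0.731·19.33 = 113.8 kW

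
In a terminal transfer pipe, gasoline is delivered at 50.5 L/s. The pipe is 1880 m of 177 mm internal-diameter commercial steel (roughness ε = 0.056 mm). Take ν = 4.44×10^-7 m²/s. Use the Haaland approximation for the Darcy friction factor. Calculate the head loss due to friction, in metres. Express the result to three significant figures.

V = 4Q/(πD²) = 4·0.0505/(π·0.177²) = 2.052 m/s
Re = VD/ν = 2.052·0.177/4.44×10^-7 = 8.18×10^5 → turbulent
ε/D = 0.056/177 = 3.16×10^-4
Haaland: f = 0.01587
h_f = f(L/D)V²/(2g) = 0.01587·(1880/0.177)·2.052²/(2·9.81) = 36.20 m

h_f ≈ 36.2 m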